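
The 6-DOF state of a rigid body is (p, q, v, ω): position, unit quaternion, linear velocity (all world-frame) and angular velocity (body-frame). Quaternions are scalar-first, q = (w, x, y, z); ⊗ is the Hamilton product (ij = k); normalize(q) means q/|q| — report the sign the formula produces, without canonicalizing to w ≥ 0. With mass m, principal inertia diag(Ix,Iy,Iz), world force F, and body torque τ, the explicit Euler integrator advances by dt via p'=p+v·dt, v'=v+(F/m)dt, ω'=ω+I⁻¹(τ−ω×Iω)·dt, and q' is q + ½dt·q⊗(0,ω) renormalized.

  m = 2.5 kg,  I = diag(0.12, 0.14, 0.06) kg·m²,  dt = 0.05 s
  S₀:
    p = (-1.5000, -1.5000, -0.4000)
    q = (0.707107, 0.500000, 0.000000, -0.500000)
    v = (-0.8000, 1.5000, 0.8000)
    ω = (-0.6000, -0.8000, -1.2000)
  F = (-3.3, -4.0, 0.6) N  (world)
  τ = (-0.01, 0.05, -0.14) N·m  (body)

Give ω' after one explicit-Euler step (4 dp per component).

ω' = (-0.5722, -0.7976, -1.3247)

gyro term ω×Iω = (-0.0768, 0.0432, 0.0096)
α = I⁻¹(τ − ω×Iω) = (0.5567, 0.0486, -2.4933)
ω' = ω + α·dt = (-0.5722, -0.7976, -1.3247)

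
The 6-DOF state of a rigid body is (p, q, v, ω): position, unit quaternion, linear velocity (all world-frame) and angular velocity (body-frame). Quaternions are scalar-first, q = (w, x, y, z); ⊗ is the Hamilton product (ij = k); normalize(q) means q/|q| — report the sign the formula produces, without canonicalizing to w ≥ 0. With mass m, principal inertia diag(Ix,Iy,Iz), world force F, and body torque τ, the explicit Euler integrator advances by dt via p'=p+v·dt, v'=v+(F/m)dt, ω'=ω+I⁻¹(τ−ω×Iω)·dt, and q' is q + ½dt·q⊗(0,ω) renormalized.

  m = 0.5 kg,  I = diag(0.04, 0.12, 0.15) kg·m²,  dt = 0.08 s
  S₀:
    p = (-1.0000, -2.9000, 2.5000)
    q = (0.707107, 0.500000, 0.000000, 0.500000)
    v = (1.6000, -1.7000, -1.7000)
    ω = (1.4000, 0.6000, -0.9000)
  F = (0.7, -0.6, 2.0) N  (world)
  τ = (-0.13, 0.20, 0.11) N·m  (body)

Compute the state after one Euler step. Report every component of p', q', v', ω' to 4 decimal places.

ω×(Iω) gyroscopic = (-0.0162, 0.1386, 0.0672)
(τ − ω×Iω)/I = (-2.8450, 0.5117, 0.2853)
new body rate ω' = (1.1724, 0.6409, -0.8772)
q⊗(0,ω) = (-0.2500000, 0.6899498, 1.5742642, -0.3363963)
q + ½dt·q⊗(0,ω), renormalized = (0.6954, 0.5263, 0.0628, 0.4853)
a = (1.4000, -1.2000, 4.0000)
p' = p + v·dt = (-0.8720, -3.0360, 2.3640)
new velocity v' = (1.7120, -1.7960, -1.3800)

p' = (-0.8720, -3.0360, 2.3640)
q' = (0.6954, 0.5263, 0.0628, 0.4853)
v' = (1.7120, -1.7960, -1.3800)
ω' = (1.1724, 0.6409, -0.8772)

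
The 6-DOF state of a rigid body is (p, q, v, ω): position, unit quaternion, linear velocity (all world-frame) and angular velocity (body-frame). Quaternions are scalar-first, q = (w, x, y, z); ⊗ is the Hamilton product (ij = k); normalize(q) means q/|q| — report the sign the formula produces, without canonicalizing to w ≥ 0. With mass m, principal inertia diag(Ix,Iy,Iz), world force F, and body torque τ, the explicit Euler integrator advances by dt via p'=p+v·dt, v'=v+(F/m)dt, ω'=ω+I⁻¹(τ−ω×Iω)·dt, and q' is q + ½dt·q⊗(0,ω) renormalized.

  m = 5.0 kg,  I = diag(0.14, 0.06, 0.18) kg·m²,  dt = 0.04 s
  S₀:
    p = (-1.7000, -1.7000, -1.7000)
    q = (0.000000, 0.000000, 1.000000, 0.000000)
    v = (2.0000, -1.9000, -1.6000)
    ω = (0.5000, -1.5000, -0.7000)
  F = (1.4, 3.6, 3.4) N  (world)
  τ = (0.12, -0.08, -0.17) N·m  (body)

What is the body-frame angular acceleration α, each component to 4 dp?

α = (-0.0429, -1.5667, -1.2778)

ω×(Iω) gyroscopic = (0.1260, 0.0140, 0.0600)
(τ − ω×Iω)/I = (-0.0429, -1.5667, -1.2778)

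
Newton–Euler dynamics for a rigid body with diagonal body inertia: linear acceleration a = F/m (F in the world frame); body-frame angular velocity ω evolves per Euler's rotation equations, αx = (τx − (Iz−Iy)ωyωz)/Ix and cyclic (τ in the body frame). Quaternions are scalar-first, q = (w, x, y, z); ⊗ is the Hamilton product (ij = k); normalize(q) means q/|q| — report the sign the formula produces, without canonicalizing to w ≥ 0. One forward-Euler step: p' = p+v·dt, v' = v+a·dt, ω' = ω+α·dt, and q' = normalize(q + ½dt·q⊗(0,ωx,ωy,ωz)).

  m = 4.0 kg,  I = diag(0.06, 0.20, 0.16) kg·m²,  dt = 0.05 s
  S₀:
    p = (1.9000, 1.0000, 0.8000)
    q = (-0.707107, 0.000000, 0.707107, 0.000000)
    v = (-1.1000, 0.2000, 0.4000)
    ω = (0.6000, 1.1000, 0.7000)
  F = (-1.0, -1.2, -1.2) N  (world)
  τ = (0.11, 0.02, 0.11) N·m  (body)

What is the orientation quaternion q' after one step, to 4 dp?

q' = (-0.7261, 0.0018, 0.6872, -0.0230)

q⊗(0,ω) = (-0.7778177, 0.0707107, -0.7778177, -0.9192391)
q + ½dt·q⊗(0,ω), renormalized = (-0.7261, 0.0018, 0.6872, -0.0230)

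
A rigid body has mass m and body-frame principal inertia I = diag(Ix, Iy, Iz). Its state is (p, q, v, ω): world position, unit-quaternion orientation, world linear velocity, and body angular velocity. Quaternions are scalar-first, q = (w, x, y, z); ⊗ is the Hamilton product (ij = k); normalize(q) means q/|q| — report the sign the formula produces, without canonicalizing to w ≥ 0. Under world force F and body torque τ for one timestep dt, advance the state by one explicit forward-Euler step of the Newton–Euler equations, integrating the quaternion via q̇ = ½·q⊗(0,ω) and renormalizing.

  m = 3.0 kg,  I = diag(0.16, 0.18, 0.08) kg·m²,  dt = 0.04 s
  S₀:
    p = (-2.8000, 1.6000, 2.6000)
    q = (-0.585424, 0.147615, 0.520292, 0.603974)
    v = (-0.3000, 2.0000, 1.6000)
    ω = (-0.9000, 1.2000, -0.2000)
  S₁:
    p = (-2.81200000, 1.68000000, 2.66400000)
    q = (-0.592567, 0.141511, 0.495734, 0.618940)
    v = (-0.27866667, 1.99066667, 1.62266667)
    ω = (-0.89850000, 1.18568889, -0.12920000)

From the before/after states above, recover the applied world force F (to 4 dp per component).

F = (1.6000, -0.7000, 1.7000)

Δv = v₁−v₀ = (0.02133333, -0.00933333, 0.02266667)
m·(v₁−v₀)/dt = (1.6000, -0.7000, 1.7000)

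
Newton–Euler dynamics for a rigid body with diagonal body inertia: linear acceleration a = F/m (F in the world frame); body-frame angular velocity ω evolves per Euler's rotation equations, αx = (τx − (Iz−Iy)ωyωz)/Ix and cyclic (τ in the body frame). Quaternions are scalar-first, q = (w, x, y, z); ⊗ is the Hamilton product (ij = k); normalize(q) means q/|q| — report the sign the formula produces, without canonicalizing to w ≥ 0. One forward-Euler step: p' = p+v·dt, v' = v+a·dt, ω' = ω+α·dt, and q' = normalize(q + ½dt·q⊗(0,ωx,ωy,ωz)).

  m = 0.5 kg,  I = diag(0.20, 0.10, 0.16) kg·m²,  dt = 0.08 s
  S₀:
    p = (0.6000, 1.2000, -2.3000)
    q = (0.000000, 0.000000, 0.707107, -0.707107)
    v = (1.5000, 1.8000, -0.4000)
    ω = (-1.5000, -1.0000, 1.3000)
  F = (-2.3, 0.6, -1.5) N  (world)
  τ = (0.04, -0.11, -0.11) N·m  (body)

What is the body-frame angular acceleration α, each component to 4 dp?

α = (0.5900, -0.3200, 0.2500)

gyro term ω×Iω = (-0.0780, -0.0780, -0.1500)
α = I⁻¹(τ − ω×Iω) = (0.5900, -0.3200, 0.2500)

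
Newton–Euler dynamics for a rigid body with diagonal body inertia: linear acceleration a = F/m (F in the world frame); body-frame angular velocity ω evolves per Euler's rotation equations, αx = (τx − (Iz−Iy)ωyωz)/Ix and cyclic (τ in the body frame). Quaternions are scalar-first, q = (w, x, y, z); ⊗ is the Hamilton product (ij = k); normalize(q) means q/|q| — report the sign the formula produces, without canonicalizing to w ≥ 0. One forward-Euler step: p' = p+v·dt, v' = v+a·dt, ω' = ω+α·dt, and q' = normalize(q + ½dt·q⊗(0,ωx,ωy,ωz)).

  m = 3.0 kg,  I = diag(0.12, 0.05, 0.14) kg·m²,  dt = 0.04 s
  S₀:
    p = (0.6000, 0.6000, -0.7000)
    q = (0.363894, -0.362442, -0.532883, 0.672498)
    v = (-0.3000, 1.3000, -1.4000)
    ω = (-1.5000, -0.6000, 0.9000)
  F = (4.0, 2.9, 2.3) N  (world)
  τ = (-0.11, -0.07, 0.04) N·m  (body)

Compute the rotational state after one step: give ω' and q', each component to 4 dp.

ω×(Iω) gyroscopic = (-0.0486, 0.0270, -0.0630)
α = I⁻¹(τ − ω×Iω) = (-0.5117, -1.9400, 0.7357)
ω + α·dt = (-1.5205, -0.6776, 0.9294)
q⊗(0,ω) = (-1.4686410, -0.6219369, -0.9008856, -0.2543547)
q' = normalize(q + ½dt·q⊗(0,ω)) = (0.3343, -0.3746, -0.5505, 0.6670)

ω' = (-1.5205, -0.6776, 0.9294)
q' = (0.3343, -0.3746, -0.5505, 0.6670)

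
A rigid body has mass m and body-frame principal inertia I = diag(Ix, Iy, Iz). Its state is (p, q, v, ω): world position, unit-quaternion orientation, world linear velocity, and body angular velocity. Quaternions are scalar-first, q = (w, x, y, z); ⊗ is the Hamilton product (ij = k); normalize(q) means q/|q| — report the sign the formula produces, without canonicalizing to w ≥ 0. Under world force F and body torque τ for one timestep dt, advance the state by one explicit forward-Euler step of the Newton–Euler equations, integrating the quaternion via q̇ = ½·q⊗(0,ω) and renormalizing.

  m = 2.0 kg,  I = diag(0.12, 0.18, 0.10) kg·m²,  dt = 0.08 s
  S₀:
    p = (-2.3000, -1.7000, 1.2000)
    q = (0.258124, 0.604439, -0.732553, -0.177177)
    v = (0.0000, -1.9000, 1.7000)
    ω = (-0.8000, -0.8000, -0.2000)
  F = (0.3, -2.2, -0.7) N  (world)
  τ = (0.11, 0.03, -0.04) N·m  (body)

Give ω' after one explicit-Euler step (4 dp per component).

gyro term ω×Iω = (-0.0128, 0.0032, 0.0384)
angular accel α = (1.0233, 0.1489, -0.7840)
ω' = ω + α·dt = (-0.7181, -0.7881, -0.2627)

ω' = (-0.7181, -0.7881, -0.2627)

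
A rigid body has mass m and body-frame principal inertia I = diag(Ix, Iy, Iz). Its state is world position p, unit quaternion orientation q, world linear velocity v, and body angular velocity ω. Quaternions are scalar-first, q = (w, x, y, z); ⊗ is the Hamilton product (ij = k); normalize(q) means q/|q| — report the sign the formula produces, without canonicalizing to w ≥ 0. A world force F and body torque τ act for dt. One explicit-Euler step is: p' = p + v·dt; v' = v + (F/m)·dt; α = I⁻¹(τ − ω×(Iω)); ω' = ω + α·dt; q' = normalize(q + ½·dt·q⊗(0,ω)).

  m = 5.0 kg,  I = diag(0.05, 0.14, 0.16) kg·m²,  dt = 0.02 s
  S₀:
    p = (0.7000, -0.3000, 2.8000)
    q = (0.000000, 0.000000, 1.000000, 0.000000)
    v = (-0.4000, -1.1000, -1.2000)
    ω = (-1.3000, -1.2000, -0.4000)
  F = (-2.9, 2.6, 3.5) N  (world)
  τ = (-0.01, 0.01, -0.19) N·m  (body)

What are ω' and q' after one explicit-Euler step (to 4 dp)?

angular accel α = (-0.3920, 0.4800, -2.0650)
ω' = ω + α·dt = (-1.3078, -1.1904, -0.4413)
q⊗(0,ω) = (1.2000000, -0.4000000, 0.0000000, 1.3000000)
q' = normalize(q + ½dt·q⊗(0,ω)) = (0.0120, -0.0040, 0.9998, 0.0130)

ω' = (-1.3078, -1.1904, -0.4413)
q' = (0.0120, -0.0040, 0.9998, 0.0130)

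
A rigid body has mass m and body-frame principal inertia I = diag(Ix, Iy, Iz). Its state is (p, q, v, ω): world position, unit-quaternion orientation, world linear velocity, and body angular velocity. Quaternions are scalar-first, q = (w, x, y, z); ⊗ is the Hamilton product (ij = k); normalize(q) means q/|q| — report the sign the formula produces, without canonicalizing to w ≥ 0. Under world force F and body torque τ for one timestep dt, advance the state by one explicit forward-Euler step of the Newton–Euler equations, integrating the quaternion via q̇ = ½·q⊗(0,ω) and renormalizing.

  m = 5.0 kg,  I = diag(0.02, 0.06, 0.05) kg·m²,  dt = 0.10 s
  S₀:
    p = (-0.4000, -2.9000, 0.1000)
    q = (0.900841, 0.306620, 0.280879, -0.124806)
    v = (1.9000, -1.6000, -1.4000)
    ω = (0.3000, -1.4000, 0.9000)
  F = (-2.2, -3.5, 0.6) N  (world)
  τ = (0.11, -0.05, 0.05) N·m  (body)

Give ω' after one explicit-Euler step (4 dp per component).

(τ − ω×Iω)/I = (4.8700, -0.6983, 1.3360)
new body rate ω' = (0.7870, -1.4698, 1.0336)

ω' = (0.7870, -1.4698, 1.0336)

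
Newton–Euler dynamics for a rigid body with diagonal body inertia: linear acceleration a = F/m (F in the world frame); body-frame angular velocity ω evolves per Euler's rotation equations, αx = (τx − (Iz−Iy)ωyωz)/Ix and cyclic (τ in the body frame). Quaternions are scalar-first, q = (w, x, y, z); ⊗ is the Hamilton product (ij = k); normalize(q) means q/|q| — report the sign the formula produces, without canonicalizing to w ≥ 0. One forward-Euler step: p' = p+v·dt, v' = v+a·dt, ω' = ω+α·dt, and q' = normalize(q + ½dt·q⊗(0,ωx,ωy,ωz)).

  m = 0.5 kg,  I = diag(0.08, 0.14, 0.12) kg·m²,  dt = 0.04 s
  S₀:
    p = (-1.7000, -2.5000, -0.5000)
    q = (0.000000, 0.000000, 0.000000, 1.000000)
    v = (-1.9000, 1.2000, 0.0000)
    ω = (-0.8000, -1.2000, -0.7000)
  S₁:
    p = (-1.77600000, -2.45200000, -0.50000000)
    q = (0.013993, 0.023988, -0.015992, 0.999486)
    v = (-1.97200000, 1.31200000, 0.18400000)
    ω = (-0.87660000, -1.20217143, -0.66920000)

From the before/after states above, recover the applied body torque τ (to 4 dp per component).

τ = (-0.1700, -0.0300, 0.1500)

ω₁ − ω₀ = (-0.07660000, -0.00217143, 0.03080000)
applied torque τ = (-0.1700, -0.0300, 0.1500)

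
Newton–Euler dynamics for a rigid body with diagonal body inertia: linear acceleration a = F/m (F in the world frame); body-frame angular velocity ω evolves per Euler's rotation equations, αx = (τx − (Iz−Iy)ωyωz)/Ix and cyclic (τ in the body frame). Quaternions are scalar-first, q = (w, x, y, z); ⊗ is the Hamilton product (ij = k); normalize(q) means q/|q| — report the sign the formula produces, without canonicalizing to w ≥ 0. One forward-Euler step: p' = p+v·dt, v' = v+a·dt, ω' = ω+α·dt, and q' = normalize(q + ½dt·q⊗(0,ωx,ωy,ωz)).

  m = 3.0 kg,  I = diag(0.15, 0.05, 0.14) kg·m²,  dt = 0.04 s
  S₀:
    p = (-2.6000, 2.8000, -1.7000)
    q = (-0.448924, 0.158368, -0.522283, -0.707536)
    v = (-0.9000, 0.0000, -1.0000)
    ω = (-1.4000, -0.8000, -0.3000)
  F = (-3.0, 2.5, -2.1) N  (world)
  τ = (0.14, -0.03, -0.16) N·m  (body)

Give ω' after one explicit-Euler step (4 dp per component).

ω' = (-1.3684, -0.8274, -0.3137)

(τ − ω×Iω)/I = (0.7893, -0.6840, -0.3429)
ω + α·dt = (-1.3684, -0.8274, -0.3137)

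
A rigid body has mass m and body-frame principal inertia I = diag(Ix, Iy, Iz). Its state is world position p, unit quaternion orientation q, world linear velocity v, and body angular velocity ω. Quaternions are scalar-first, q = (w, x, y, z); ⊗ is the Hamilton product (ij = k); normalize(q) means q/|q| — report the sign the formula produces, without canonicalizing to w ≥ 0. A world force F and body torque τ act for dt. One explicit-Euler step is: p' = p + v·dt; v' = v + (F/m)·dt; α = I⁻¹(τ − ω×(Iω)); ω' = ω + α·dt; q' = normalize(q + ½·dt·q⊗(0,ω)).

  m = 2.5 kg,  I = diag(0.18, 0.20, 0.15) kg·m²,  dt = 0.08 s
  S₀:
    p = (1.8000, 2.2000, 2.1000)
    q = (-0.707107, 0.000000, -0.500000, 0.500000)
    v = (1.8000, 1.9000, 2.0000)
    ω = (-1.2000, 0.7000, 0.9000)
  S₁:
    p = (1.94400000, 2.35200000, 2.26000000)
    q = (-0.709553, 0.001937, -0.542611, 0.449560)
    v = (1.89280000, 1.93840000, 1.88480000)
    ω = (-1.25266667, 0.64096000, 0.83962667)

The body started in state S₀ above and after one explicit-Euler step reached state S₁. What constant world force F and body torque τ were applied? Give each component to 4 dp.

ω₁ − ω₀ = (-0.05266667, -0.05904000, -0.06037333)
τ = I·(Δω/dt) + ω₀×(Iω₀) = (-0.1500, -0.1800, -0.1300)
velocity change Δv = (0.09280000, 0.03840000, -0.11520000)
F = m·Δv/dt = (2.9000, 1.2000, -3.6000)

F = (2.9000, 1.2000, -3.6000)
τ = (-0.1500, -0.1800, -0.1300)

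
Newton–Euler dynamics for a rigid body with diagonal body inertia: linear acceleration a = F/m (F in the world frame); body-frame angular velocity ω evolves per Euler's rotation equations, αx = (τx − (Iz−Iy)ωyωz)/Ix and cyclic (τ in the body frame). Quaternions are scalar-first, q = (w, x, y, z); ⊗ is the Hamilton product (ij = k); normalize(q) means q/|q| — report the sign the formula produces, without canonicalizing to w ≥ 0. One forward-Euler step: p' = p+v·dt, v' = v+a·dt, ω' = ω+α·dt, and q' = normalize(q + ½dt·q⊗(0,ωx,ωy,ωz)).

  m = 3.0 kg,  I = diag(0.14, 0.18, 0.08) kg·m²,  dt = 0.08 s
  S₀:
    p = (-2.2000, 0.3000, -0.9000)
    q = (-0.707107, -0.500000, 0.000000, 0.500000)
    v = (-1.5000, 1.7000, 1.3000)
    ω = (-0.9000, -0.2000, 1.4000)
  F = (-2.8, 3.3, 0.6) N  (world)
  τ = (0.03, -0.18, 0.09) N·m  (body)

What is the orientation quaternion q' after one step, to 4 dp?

q' = (-0.7514, -0.4695, 0.0156, 0.4634)

Hamilton product q⊗(0,ω) = (-1.1500000, 0.7363963, 0.3914214, -0.8899498)
q + ½dt·q⊗(0,ω), renormalized = (-0.7514, -0.4695, 0.0156, 0.4634)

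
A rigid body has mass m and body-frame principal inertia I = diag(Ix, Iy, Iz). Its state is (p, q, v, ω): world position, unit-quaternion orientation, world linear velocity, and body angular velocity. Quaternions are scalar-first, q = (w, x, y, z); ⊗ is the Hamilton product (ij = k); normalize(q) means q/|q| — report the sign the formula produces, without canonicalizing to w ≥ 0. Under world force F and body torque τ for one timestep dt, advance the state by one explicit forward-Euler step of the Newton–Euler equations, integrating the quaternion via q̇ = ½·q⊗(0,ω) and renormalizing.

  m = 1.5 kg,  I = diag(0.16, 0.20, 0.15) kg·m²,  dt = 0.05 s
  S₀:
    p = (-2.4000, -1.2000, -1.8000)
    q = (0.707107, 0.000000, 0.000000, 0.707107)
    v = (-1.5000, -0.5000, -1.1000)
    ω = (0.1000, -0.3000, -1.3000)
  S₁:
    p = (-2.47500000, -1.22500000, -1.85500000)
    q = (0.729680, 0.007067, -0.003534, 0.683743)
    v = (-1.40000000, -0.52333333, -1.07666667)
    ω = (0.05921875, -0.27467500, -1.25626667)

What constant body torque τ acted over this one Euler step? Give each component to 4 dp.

τ = (-0.1500, 0.1000, 0.1300)

ω₁ − ω₀ = (-0.04078125, 0.02532500, 0.04373333)
ω₀×(Iω₀) = (-0.0195, -0.0013, -0.0012)
I·α + gyro = (-0.1500, 0.1000, 0.1300)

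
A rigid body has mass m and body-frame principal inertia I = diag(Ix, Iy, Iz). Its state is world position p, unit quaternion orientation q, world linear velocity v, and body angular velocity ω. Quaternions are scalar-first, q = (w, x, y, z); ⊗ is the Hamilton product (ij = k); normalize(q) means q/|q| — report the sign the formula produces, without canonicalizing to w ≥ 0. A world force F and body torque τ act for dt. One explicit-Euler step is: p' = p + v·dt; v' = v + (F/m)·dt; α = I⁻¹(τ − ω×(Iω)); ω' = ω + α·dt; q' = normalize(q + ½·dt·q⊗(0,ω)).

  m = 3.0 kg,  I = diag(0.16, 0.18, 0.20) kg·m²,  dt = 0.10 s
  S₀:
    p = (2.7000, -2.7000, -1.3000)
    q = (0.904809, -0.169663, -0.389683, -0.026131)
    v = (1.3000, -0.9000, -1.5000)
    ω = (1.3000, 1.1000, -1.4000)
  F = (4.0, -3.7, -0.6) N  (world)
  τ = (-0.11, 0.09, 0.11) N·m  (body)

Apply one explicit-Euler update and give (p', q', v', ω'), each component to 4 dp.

(τ − ω×Iω)/I = (-0.4950, 0.0956, 0.4070)
ω + α·dt = (1.2505, 1.1096, -1.3593)
Hamilton product q⊗(0,ω) = (0.6126298, 1.7505520, 0.7237914, -0.9467740)
q + ½dt·q⊗(0,ω), renormalized = (0.9298, -0.0816, -0.3514, -0.0730)
linear accel F/m = (1.3333, -1.2333, -0.2000)
p' = p + v·dt = (2.8300, -2.7900, -1.4500)
v + (F/m)dt = (1.4333, -1.0233, -1.5200)

p' = (2.8300, -2.7900, -1.4500)
q' = (0.9298, -0.0816, -0.3514, -0.0730)
v' = (1.4333, -1.0233, -1.5200)
ω' = (1.2505, 1.1096, -1.3593)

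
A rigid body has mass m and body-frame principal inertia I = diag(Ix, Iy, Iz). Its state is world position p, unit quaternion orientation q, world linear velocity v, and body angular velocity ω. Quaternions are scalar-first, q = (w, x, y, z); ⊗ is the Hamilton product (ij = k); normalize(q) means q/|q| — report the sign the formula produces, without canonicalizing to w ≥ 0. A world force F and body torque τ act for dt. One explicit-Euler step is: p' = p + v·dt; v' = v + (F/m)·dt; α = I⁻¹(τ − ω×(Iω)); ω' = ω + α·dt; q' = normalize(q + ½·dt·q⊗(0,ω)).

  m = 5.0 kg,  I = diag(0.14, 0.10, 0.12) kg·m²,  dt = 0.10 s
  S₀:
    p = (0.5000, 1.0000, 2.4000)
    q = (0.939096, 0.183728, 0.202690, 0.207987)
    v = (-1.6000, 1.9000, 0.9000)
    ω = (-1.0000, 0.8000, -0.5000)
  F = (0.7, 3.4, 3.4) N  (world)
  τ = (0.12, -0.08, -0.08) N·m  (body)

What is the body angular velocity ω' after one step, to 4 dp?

ω' = (-0.9086, 0.7100, -0.5933)

angular accel α = (0.9143, -0.9000, -0.9333)
ω' = ω + α·dt = (-0.9086, 0.7100, -0.5933)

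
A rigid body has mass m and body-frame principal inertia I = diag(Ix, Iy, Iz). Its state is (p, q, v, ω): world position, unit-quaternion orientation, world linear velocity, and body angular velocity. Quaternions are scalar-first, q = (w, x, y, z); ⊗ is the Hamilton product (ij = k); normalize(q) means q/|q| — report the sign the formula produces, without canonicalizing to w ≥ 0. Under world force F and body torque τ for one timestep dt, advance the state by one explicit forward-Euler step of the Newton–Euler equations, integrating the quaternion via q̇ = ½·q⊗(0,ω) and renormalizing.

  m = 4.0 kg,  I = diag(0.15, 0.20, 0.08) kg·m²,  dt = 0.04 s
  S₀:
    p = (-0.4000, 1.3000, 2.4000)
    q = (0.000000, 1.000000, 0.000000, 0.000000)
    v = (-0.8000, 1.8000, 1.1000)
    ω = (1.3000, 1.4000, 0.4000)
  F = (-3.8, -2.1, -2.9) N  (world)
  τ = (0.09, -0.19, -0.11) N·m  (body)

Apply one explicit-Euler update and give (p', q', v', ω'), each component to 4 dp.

(τ − ω×Iω)/I = (1.0480, -1.1320, -2.5125)
new body rate ω' = (1.3419, 1.3547, 0.2995)
q⊗(0,ω) = (-1.3000000, 0.0000000, -0.4000000, 1.4000000)
updated quaternion q' = (-0.0260, 0.9992, -0.0080, 0.0280)
p + v·dt = (-0.4320, 1.3720, 2.4440)
new velocity v' = (-0.8380, 1.7790, 1.0710)

p' = (-0.4320, 1.3720, 2.4440)
q' = (-0.0260, 0.9992, -0.0080, 0.0280)
v' = (-0.8380, 1.7790, 1.0710)
ω' = (1.3419, 1.3547, 0.2995)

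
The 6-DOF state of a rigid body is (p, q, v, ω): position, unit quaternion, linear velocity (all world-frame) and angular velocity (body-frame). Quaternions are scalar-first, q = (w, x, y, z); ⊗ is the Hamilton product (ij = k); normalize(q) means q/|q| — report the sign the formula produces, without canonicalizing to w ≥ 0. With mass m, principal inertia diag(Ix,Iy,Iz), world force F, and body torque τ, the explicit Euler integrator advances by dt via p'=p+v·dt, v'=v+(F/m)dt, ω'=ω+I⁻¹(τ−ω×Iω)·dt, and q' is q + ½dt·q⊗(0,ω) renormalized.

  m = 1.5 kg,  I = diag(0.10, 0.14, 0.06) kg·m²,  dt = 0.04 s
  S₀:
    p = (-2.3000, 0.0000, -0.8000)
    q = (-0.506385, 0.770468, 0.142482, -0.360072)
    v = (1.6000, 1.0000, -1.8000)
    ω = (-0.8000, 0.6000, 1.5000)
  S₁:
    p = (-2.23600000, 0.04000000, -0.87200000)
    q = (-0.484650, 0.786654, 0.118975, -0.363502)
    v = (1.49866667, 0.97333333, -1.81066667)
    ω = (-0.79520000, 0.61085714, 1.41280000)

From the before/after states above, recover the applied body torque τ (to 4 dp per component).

ω₁ − ω₀ = (0.00480000, 0.01085714, -0.08720000)
precession coupling = (-0.0720, -0.0480, -0.0192)
I·α + gyro = (-0.0600, -0.0100, -0.1500)

τ = (-0.0600, -0.0100, -0.1500)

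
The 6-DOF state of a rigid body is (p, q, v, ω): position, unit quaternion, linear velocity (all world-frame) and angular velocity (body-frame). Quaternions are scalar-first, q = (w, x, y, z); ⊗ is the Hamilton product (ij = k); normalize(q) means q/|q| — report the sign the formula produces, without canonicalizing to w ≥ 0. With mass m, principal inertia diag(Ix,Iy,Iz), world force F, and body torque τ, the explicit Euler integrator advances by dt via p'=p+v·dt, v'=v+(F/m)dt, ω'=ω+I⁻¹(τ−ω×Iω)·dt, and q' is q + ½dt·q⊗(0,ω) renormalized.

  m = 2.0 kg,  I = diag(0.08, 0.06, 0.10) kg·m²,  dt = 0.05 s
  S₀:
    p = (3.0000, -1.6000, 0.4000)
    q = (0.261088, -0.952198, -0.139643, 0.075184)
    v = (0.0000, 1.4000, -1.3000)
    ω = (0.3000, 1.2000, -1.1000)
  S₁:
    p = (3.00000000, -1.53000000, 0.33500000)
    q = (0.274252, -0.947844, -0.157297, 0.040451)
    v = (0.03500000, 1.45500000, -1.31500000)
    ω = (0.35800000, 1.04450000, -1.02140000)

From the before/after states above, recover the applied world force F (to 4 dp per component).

F = (1.4000, 2.2000, -0.6000)

v₁ − v₀ = (0.03500000, 0.05500000, -0.01500000)
m·(v₁−v₀)/dt = (1.4000, 2.2000, -0.6000)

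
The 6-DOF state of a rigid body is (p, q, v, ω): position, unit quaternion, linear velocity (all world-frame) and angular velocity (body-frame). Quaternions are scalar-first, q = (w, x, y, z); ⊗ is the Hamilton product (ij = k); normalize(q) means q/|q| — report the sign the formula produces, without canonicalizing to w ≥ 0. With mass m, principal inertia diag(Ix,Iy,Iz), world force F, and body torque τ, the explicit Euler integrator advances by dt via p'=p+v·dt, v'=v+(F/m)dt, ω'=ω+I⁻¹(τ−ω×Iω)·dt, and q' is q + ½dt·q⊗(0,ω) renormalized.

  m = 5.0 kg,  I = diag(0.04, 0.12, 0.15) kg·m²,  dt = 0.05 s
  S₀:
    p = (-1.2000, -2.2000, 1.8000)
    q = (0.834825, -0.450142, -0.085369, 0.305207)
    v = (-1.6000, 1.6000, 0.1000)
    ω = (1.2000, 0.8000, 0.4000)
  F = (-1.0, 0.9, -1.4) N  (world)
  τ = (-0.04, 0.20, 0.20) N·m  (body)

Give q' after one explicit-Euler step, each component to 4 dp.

q' = (0.8464, -0.4318, -0.0550, 0.3069)

Hamilton product q⊗(0,ω) = (0.4863828, 0.7234768, 1.2141652, 0.0762592)
q' = normalize(q + ½dt·q⊗(0,ω)) = (0.8464, -0.4318, -0.0550, 0.3069)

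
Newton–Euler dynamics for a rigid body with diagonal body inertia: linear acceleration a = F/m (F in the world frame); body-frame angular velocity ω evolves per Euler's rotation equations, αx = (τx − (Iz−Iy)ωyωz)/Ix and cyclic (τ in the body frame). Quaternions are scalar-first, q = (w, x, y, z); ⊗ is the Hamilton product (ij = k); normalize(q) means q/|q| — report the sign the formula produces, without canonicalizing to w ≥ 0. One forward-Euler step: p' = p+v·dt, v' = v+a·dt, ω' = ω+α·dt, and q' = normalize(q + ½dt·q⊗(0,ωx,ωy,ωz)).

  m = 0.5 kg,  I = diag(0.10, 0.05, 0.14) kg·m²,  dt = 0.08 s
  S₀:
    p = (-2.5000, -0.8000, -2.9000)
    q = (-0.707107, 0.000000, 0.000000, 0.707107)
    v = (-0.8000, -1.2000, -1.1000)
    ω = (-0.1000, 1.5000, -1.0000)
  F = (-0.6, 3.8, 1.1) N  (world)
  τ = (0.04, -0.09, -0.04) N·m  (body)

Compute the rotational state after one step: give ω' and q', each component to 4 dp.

ω' = (0.0400, 1.3624, -1.0271)
q' = (-0.6771, -0.0395, -0.0451, 0.7335)

precession coupling ω×(Iω) = (-0.1350, -0.0040, 0.0075)
(τ − ω×Iω)/I = (1.7500, -1.7200, -0.3393)
ω' = ω + α·dt = (0.0400, 1.3624, -1.0271)
2q̇ = q⊗(0,ω) = (0.7071070, -0.9899498, -1.1313712, 0.7071070)
updated quaternion q' = (-0.6771, -0.0395, -0.0451, 0.7335)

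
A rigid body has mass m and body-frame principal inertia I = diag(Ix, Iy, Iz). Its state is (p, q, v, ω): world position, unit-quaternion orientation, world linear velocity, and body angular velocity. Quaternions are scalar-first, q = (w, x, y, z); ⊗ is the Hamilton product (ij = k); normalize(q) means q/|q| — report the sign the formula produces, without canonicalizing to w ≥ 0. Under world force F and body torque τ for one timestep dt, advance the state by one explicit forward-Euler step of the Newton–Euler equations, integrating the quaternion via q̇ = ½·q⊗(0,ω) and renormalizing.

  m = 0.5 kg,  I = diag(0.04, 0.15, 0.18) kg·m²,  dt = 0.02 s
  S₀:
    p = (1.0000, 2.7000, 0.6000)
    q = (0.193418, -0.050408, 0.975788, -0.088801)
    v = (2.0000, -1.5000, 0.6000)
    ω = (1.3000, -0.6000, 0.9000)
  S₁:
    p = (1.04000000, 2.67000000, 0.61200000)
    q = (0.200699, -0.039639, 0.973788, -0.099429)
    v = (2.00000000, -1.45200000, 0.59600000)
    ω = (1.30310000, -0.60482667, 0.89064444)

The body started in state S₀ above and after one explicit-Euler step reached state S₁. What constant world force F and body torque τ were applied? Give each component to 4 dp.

Δv = v₁−v₀ = (0.00000000, 0.04800000, -0.00400000)
m·(v₁−v₀)/dt = (0.0000, 1.2000, -0.1000)
ω₁ − ω₀ = (0.00310000, -0.00482667, -0.00935556)
gyro term ω₀×Iω₀ = (-0.0162, -0.1638, -0.0858)
I·α + gyro = (-0.0100, -0.2000, -0.1700)

F = (0.0000, 1.2000, -0.1000)
τ = (-0.0100, -0.2000, -0.1700)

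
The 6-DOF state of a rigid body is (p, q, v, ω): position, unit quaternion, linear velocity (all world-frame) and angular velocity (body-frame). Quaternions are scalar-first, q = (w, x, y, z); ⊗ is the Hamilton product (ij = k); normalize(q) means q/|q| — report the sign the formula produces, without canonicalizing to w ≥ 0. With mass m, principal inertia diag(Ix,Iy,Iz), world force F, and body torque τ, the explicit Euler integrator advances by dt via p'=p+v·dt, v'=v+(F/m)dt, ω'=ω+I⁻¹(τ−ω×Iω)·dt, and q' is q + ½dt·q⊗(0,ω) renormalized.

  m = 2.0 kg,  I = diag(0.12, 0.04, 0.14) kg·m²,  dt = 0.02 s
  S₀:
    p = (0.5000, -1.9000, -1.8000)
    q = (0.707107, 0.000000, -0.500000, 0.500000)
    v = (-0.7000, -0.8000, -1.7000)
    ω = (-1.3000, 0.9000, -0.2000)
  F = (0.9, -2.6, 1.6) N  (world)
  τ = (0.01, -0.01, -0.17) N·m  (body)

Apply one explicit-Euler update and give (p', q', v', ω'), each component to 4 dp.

p' = (0.4860, -1.9160, -1.8340)
q' = (0.7125, -0.0127, -0.5001, 0.4920)
v' = (-0.6910, -0.8260, -1.6840)
ω' = (-1.2953, 0.8976, -0.2377)

p' = p + v·dt = (0.4860, -1.9160, -1.8340)
v' = v + a·dt = (-0.6910, -0.8260, -1.6840)
gyro term ω×Iω = (-0.0180, -0.0052, 0.0936)
angular accel α = (0.2333, -0.1200, -1.8829)
new body rate ω' = (-1.2953, 0.8976, -0.2377)
q⊗(0,ω) = (0.5500000, -1.2692391, -0.0136037, -0.7914214)
q + ½dt·q⊗(0,ω), renormalized = (0.7125, -0.0127, -0.5001, 0.4920)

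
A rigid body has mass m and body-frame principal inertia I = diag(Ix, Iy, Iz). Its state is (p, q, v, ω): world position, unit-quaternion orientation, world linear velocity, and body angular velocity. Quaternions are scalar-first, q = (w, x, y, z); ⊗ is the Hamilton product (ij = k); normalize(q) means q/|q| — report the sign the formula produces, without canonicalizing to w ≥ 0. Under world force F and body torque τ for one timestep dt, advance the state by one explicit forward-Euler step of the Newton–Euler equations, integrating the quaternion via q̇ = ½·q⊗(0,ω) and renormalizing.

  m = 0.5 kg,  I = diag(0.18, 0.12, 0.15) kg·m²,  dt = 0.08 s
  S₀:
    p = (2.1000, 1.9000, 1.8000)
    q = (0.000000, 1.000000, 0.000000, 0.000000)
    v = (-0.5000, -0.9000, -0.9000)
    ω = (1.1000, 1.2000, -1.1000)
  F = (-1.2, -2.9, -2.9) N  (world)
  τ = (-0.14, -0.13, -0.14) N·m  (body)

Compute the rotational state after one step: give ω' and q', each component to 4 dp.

gyro term ω×Iω = (-0.0396, -0.0363, -0.0792)
(τ − ω×Iω)/I = (-0.5578, -0.7808, -0.4053)
new body rate ω' = (1.0554, 1.1375, -1.1324)
2q̇ = q⊗(0,ω) = (-1.1000000, 0.0000000, 1.1000000, 1.2000000)
q + ½dt·q⊗(0,ω), renormalized = (-0.0439, 0.9969, 0.0439, 0.0479)

ω' = (1.0554, 1.1375, -1.1324)
q' = (-0.0439, 0.9969, 0.0439, 0.0479)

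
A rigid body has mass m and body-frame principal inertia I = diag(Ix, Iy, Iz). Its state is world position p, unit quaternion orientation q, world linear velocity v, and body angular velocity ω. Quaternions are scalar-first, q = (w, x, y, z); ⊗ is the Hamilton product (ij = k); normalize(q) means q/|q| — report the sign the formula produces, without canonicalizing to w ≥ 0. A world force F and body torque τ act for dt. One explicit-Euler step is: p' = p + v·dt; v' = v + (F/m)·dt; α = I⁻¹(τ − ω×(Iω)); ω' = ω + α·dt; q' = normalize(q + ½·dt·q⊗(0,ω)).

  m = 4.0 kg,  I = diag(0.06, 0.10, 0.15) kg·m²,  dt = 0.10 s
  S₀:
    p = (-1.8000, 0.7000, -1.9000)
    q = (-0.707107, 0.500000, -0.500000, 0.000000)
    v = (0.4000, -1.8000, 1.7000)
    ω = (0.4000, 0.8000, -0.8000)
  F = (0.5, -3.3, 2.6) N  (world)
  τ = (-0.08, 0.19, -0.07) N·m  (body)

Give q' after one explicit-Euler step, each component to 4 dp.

Hamilton product q⊗(0,ω) = (0.2000000, 0.1171572, -0.1656856, 1.1656856)
q + ½dt·q⊗(0,ω), renormalized = (-0.6959, 0.5049, -0.5074, 0.0582)

q' = (-0.6959, 0.5049, -0.5074, 0.0582)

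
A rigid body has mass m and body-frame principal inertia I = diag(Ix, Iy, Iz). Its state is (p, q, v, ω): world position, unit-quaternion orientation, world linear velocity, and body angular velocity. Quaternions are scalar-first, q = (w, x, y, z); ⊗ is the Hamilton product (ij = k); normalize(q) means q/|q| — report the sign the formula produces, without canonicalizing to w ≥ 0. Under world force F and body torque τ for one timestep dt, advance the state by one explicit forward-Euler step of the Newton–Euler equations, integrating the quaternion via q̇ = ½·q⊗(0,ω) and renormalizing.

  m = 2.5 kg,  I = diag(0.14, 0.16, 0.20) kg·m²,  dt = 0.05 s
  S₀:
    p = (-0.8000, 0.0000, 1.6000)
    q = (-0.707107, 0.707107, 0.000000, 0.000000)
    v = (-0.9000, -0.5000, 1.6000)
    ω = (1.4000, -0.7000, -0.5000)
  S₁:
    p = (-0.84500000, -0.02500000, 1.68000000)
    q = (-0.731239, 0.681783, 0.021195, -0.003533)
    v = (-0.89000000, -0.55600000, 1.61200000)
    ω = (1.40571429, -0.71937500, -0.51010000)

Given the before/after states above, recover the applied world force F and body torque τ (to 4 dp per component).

velocity change Δv = (0.01000000, -0.05600000, 0.01200000)
m·(v₁−v₀)/dt = (0.5000, -2.8000, 0.6000)
ω₁ − ω₀ = (0.00571429, -0.01937500, -0.01010000)
applied torque τ = (0.0300, -0.0200, -0.0600)

F = (0.5000, -2.8000, 0.6000)
τ = (0.0300, -0.0200, -0.0600)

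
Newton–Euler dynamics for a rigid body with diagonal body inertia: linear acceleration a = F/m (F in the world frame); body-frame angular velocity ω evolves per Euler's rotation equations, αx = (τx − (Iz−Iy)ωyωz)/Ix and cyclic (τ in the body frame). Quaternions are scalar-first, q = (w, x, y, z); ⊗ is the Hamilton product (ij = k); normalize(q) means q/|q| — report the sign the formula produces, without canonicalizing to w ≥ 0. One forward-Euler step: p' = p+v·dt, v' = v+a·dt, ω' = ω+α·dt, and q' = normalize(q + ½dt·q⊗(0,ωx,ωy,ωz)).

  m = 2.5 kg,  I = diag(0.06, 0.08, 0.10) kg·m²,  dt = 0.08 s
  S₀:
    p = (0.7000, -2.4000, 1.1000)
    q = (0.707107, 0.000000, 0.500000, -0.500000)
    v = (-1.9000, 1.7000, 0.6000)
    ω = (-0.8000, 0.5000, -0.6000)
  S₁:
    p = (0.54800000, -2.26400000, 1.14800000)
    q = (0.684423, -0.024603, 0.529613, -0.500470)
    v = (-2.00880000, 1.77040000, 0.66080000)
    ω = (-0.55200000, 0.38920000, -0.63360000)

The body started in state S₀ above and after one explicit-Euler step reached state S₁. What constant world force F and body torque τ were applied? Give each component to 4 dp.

F = (-3.4000, 2.2000, 1.9000)
τ = (0.1800, -0.1300, -0.0500)

ω₁ − ω₀ = (0.24800000, -0.11080000, -0.03360000)
ω₀×(Iω₀) = (-0.0060, -0.0192, -0.0080)
I·α + gyro = (0.1800, -0.1300, -0.0500)
v₁ − v₀ = (-0.10880000, 0.07040000, 0.06080000)
applied force F = (-3.4000, 2.2000, 1.9000)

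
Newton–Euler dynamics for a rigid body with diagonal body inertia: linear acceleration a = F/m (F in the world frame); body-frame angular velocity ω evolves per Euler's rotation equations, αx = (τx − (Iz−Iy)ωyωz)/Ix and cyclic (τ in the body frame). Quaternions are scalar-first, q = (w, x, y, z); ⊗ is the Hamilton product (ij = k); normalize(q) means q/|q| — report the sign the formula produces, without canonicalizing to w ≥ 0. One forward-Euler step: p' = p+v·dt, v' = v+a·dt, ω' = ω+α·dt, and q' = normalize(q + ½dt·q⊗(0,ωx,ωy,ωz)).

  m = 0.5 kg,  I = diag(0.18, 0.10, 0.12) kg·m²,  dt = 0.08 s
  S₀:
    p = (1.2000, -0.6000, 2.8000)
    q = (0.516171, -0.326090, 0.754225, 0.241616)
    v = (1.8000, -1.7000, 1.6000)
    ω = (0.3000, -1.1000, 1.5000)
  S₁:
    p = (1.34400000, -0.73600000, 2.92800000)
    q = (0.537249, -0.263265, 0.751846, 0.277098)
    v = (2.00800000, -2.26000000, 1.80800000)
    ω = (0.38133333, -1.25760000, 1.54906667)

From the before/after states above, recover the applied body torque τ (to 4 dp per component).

ω₁ − ω₀ = (0.08133333, -0.15760000, 0.04906667)
gyro term ω₀×Iω₀ = (-0.0330, 0.0270, 0.0264)
I·α + gyro = (0.1500, -0.1700, 0.1000)

τ = (0.1500, -0.1700, 0.1000)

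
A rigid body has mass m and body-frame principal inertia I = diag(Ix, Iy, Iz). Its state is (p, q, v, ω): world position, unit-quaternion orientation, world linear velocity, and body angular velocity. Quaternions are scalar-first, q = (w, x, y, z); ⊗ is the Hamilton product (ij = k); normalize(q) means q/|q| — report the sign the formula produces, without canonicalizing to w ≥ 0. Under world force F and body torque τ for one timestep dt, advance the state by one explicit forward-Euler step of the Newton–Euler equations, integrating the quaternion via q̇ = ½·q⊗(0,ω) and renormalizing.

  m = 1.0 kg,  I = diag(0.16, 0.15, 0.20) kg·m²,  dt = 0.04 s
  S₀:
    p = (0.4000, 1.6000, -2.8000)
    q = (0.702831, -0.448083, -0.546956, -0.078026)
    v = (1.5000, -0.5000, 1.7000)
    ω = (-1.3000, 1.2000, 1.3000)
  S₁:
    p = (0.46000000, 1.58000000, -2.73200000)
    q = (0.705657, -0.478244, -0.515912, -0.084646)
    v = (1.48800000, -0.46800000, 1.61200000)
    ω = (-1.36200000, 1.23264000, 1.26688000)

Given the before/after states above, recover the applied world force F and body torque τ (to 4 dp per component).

F = (-0.3000, 0.8000, -2.2000)
τ = (-0.1700, 0.1900, -0.1500)

rate change Δω = (-0.06200000, 0.03264000, -0.03312000)
precession coupling = (0.0780, 0.0676, 0.0156)
applied torque τ = (-0.1700, 0.1900, -0.1500)
Δv = v₁−v₀ = (-0.01200000, 0.03200000, -0.08800000)
F = m·Δv/dt = (-0.3000, 0.8000, -2.2000)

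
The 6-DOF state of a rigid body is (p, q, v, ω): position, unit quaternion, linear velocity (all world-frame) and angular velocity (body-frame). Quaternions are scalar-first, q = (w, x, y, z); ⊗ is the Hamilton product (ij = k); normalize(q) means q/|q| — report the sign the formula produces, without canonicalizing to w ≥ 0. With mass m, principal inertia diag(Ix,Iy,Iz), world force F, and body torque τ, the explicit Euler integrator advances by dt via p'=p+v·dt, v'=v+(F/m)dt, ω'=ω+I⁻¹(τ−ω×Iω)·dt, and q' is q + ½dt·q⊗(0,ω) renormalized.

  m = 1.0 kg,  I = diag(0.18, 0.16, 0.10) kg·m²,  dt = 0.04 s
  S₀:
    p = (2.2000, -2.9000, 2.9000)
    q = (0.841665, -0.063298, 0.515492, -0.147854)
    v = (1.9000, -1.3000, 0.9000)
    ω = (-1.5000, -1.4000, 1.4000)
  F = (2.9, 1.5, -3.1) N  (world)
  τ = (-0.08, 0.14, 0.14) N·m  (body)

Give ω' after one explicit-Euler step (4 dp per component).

ω' = (-1.5439, -1.3230, 1.4728)

ω×(Iω) gyroscopic = (0.1176, -0.1680, -0.0420)
α = I⁻¹(τ − ω×Iω) = (-1.0978, 1.9250, 1.8200)
ω' = ω + α·dt = (-1.5439, -1.3230, 1.4728)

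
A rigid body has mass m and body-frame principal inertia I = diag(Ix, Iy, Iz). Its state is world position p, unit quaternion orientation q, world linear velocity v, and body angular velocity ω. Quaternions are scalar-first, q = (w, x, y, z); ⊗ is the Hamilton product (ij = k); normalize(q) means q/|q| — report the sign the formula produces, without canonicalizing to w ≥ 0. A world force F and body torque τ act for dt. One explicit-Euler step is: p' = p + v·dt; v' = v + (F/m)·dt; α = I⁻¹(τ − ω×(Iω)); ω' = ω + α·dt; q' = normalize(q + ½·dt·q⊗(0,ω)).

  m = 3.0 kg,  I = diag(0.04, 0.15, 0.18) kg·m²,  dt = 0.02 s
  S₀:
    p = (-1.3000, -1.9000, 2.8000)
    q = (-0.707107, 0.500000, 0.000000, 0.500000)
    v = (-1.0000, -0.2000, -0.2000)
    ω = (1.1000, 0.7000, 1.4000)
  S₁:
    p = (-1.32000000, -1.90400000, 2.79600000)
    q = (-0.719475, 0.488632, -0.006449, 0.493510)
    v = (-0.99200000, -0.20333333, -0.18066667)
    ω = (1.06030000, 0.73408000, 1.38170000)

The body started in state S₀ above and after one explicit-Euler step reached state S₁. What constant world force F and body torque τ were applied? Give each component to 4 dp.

rate change Δω = (-0.03970000, 0.03408000, -0.01830000)
applied torque τ = (-0.0500, 0.0400, -0.0800)
v₁ − v₀ = (0.00800000, -0.00333333, 0.01933333)
m·(v₁−v₀)/dt = (1.2000, -0.5000, 2.9000)

F = (1.2000, -0.5000, 2.9000)
τ = (-0.0500, 0.0400, -0.0800)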